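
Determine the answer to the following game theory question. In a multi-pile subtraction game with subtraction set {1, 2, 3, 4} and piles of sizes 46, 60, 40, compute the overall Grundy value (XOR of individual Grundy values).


Subtraction set: {1, 2, 3, 4}
For this subtraction set, G(n) = n mod 5 (period = max + 1 = 5).
Pile 1 (size 46): G(46) = 46 mod 5 = 1
Pile 2 (size 60): G(60) = 60 mod 5 = 0
Pile 3 (size 40): G(40) = 40 mod 5 = 0
Total Grundy value = XOR of all: 1 XOR 0 XOR 0 = 1

1


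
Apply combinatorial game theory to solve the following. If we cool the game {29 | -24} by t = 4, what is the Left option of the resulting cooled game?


Original game: {29 | -24} (a switch {a | b} with a > b).
Cooling by t (for t below the temperature (a - b)/2 = 53/2) taxes each move by t: {a | b} cooled by t is {a - t | b + t}.
Cooling amount: t = 4
Cooled Left option: 29 - 4 = 25
Cooled Right option: -24 + 4 = -20
Cooled game: {25 | -20}
Left option = 25

25


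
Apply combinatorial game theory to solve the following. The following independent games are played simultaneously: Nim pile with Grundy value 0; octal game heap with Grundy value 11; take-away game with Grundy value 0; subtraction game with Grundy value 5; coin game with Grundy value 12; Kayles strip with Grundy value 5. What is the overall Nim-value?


By the Sprague-Grundy theorem, the Grundy value of a sum of games is the XOR of individual Grundy values.
Nim pile: Grundy value = 0. Running XOR: 0 XOR 0 = 0
octal game heap: Grundy value = 11. Running XOR: 0 XOR 11 = 11
take-away game: Grundy value = 0. Running XOR: 11 XOR 0 = 11
subtraction game: Grundy value = 5. Running XOR: 11 XOR 5 = 14
coin game: Grundy value = 12. Running XOR: 14 XOR 12 = 2
Kayles strip: Grundy value = 5. Running XOR: 2 XOR 5 = 7
The combined Grundy value is 7.

7


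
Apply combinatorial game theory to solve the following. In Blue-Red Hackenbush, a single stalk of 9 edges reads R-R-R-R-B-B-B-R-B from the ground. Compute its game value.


Edges (from ground): R-R-R-R-B-B-B-R-B
By Berlekamp's sign-expansion rule, a Blue-Red Hackenbush stalk has the value of the surreal number whose sign sequence is the edge sequence with B -> + and R -> -.
Sign sequence: ----+++-+
Trace the sign expansion in the surreal number tree, starting from 0:
Edge 1: R (sign -) -> bounds (-inf, 0), value = -1
Edge 2: R (sign -) -> bounds (-inf, -1), value = -2
Edge 3: R (sign -) -> bounds (-inf, -2), value = -3
Edge 4: R (sign -) -> bounds (-inf, -3), value = -4
Edge 5: B (sign +) -> bounds (-4, -3), value = -7/2
Edge 6: B (sign +) -> bounds (-7/2, -3), value = -13/4
Edge 7: B (sign +) -> bounds (-13/4, -3), value = -25/8
Edge 8: R (sign -) -> bounds (-13/4, -25/8), value = -51/16
Edge 9: B (sign +) -> bounds (-51/16, -25/8), value = -101/32
Game value = -101/32

-101/32


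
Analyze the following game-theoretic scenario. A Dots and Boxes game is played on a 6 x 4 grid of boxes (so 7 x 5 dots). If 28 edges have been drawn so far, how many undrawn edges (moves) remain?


Grid: 6 x 4 boxes, i.e. 7 rows and 5 columns of dots.
Horizontal edges: (rows + 1) * cols = 7 * 4 = 28
Vertical edges: rows * (cols + 1) = 6 * 5 = 30
Total edges: 28 + 30 = 58
Edges drawn: 28
Remaining: 58 - 28 = 30

30


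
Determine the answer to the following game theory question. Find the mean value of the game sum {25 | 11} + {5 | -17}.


G1 = {25 | 11}, G2 = {5 | -17}
Each is a switch {a | b} with numbers a > b; its mean value is (a + b)/2, and mean value is additive over game sums: m(G1 + G2) = m(G1) + m(G2).
Mean of G1 = (25 + (11))/2 = 36/2 = 18
Mean of G2 = (5 + (-17))/2 = -12/2 = -6
Mean of G1 + G2 = 18 + -6 = 12

12


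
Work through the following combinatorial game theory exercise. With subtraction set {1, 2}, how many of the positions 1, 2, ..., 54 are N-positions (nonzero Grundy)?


Subtraction set S = {1, 2}, so G(n) = n mod 3.
G(n) = 0 when n is a multiple of 3.
Multiples of 3 in [1, 54]: 18
N-positions (nonzero Grundy) = 54 - 18 = 36

36


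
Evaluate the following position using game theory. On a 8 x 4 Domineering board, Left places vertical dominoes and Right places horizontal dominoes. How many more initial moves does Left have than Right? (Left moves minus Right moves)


Board is 8 x 4 (rows x cols).
Left (vertical) placements: (rows-1) * cols = 7 * 4 = 28
Right (horizontal) placements: rows * (cols-1) = 8 * 3 = 24
Advantage = Left - Right = 28 - 24 = 4

4


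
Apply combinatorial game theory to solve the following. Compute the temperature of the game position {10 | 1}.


The game is {10 | 1}, a switch {a | b} with numbers a > b.
Cooling {a | b} by t gives {a - t | b + t}, which stops being hot when a - t = b + t, i.e. at t = (a - b)/2. So the temperature of a switch is (a - b)/2.
Temperature = (Left option - Right option) / 2
= (10 - (1)) / 2
= 9 / 2
= 9/2

9/2


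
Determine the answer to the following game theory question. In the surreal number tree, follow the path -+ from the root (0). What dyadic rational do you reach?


Sign expansion: -+
Rule: track bounds (lo, hi), initially (-inf, +inf). On '+', the current value becomes lo and we move to the simplest number in (value, hi): value + 1 if hi = +inf, otherwise the midpoint (value + hi)/2. On '-', the current value becomes hi and we move to value - 1 if lo = -inf, otherwise the midpoint (lo + value)/2.
Start at 0.
Step 1: sign = -, move left. Bounds: (-inf, 0). Value = -1
Step 2: sign = +, move right. Bounds: (-1, 0). Value = -1/2
The surreal number with sign expansion -+ is -1/2.

-1/2


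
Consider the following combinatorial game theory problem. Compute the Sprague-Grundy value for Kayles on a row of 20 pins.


Kayles: a move removes 1 or 2 adjacent pins from a contiguous row.
Removing pins from a row of k leaves two independent rows (a, b) with a + b = k - 1 (one pin) or a + b = k - 2 (two pins); an end removal gives a = 0.
By Sprague-Grundy, G(k) = mex{ G(a) XOR G(b) } over all these splits. G(0) = 0.
G(1): splits (0,0):0^0=0 -> mex({0}) = 1
G(2): splits (0,1):0^1=1 (0,0):0^0=0 -> mex({0, 1}) = 2
G(3): splits (0,2):0^2=2 (1,1):1^1=0 (0,1):0^1=1 -> mex({0, 1, 2}) = 3
G(4): splits (0,3):0^3=3 (1,2):1^2=3 (0,2):0^2=2 (1,1):1^1=0 -> mex({0, 2, 3}) = 1
G(5): splits (0,4):0^1=1 (1,3):1^3=2 (2,2):2^2=0 (0,3):0^3=3 (1,2):1^2=3 -> mex({0, 1, 2, 3}) = 4
G(6) = mex({0, 1, 2, 4}) = 3
G(7) = mex({0, 1, 3, 4, 5}) = 2
G(8) = mex({0, 2, 3, 5, 6}) = 1
G(9) = mex({0, 1, 2, 3, 6, 7}) = 4
G(10) = mex({0, 1, 3, 4, 5, 7}) = 2
G(11) = mex({0, 1, 2, 3, 4, 5}) = 6
G(12) = mex({0, 1, 2, 3, 5, 6, 7}) = 4
G(13) = mex({0, 2, 3, 4, 6, 7}) = 1
G(14) = mex({0, 1, 4, 5, 6, 7}) = 2
G(15) = mex({0, 1, 2, 3, 4, 5, 6}) = 7
G(16) = mex({0, 2, 3, 5, 6, 7}) = 1
G(17) = mex({0, 1, 2, 3, 5, 6, 7}) = 4
G(18) = mex({0, 1, 2, 4, 5, 6}) = 3
G(19) = mex({0, 1, 3, 4, 5, 7}) = 2
G(20) = mex({0, 2, 3, 4, 5, 6, 7}) = 1
Therefore G(20) = 1.

1


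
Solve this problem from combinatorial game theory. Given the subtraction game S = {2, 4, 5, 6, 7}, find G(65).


The subtraction set is S = {2, 4, 5, 6, 7}.
G(k) = mex{ G(k - s) : s in S, s <= k }. We compute iteratively: G(0) = 0.
G(1) = mex({}) = 0
G(2) = mex({0}) = 1
G(3) = mex({0}) = 1
G(4) = mex({0, 1}) = 2
G(5) = mex({0, 1}) = 2
G(6) = mex({0, 1, 2}) = 3
G(7) = mex({0, 1, 2}) = 3
G(8) = mex({0, 1, 2, 3}) = 4
G(9) = mex({1, 2, 3}) = 0
G(10) = mex({1, 2, 3, 4}) = 0
G(11) = mex({0, 2, 3}) = 1
G(12) = mex({0, 2, 3, 4}) = 1
G(13) = mex({0, 1, 3, 4}) = 2
G(14) = mex({0, 1, 3, 4}) = 2
G(15) = mex({0, 1, 2, 4}) = 3
Observe that G(9)..G(15) = 0, 0, 1, 1, 2, 2, 3 repeats G(0)..G(6) = 0, 0, 1, 1, 2, 2, 3.
For k >= max(S) = 7, G(k) is determined by the previous 7 values G(k-7)..G(k-1); a window of 7 consecutive values has recurred shifted by 9, so by induction G(k + 9) = G(k) for all k >= 0: the sequence is periodic from the start with period 9.
One period: G(0..8) = 0, 0, 1, 1, 2, 2, 3, 3, 4.
65 mod 9 = 2, so G(65) = G(2) = 1.

1


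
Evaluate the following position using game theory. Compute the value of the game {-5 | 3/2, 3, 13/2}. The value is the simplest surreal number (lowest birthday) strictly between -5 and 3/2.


Left options: {-5}, max = -5
Right options: {3/2, 3, 13/2}, min = 3/2
All options are numbers and max(Left) < min(Right), so by the simplicity theorem the value is the simplest (earliest-born) number strictly between -5 and 3/2.
Integers -4 through 1 all lie strictly between -5 and 3/2.
Among integers, the simplest (lowest birthday = smallest |n|; 0 is born on day 0, +-n on day n) is 0.
No non-integer in the interval can be simpler: if x is a non-integer in the interval, then floor(x) or ceil(x) also lies in the interval (the interval contains an integer), and both are proper prefixes of x's sign expansion, i.e. born earlier. So the game value is 0.
Game value = 0

0


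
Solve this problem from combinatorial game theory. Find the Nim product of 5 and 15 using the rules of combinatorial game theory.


Nim multiplication is bilinear over XOR: (u XOR v) * w = (u*w) XOR (v*w).
So we split each operand into its bit components and XOR the pairwise Nim products.
5 = 1 + 4 (as XOR of powers of 2).
15 = 1 + 2 + 4 + 8 (as XOR of powers of 2).
Using the standard Nim-product table on single bits:
  2*2 = 3,   2*4 = 8,   2*8 = 12,
  4*4 = 6,   4*8 = 11,  8*8 = 13,
and  1*x = x (identity), k*l = l*k (commutative).
Pairwise Nim products:
  1 * 1 = 1
  1 * 2 = 2
  1 * 4 = 4
  1 * 8 = 8
  4 * 1 = 4
  4 * 2 = 8
  4 * 4 = 6
  4 * 8 = 11
XOR them: 1 XOR 2 XOR 4 XOR 8 XOR 4 XOR 8 XOR 6 XOR 11 = 14.
Result: 5 * 15 = 14 (in Nim).

14


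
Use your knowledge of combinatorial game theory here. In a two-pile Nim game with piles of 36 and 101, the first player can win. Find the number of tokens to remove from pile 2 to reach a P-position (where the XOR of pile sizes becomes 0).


Piles: 36 and 101
Current XOR: 36 XOR 101 = 65 (non-zero, so this is an N-position).
To make the XOR zero, we need to find a move that balances the piles.
For pile 2 (size 101): target = 101 XOR 65 = 36
We reduce pile 2 from 101 to 36.
Tokens removed: 101 - 36 = 65
Verification: 36 XOR 36 = 0

65


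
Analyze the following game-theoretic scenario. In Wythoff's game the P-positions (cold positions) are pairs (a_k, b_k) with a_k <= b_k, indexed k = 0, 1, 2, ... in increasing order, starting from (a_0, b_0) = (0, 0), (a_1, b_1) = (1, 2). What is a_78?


By Wythoff's theorem, a_k = floor(k * phi) and b_k = floor(k * phi^2) = a_k + k, where phi = (1 + sqrt(5))/2 is the golden ratio.
phi = (1 + sqrt(5))/2 = 1.618034
k = 78
k * phi = 78 * 1.618034 = 126.206651
a_78 = floor(k * phi) = 126

126


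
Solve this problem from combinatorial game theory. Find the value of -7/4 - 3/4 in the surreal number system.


x = -7/4, y = 3/4
Converting to common denominator: 4
x = -7/4, y = 3/4
x - y = -7/4 - 3/4 = -5/2

-5/2


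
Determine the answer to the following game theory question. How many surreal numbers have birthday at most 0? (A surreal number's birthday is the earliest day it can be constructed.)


Day 0: {|} = 0 is born. Count = 1.
Day n: the number of surreal numbers born by day n is 2^(n+1) - 1.
By day 0: 2^1 - 1 = 1
By day 0: 1 surreal numbers.

1


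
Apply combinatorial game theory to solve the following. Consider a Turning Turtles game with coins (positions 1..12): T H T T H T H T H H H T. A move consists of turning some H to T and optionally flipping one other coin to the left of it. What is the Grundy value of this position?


Coins: T H T T H T H T H H H T
Key fact: a single head at position k behaves exactly like a Nim heap of size k (turning it to T and optionally flipping a coin at j < k corresponds to moving the heap from k to j, or to 0), and heads combine as a disjunctive sum (two heads at the same place would cancel, matching j XOR j = 0). So the Nim-value is the XOR of the 1-indexed positions of the heads.
Face-up positions (1-indexed): [2, 5, 7, 9, 10, 11]
XOR 0 with 2: 0 XOR 2 = 2
XOR 2 with 5: 2 XOR 5 = 7
XOR 7 with 7: 7 XOR 7 = 0
XOR 0 with 9: 0 XOR 9 = 9
XOR 9 with 10: 9 XOR 10 = 3
XOR 3 with 11: 3 XOR 11 = 8
Nim-value = 8

8


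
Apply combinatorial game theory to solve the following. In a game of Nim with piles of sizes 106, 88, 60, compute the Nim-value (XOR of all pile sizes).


We need the XOR (exclusive or) of all pile sizes.
After XOR-ing pile 1 (size 106): 0 XOR 106 = 106
After XOR-ing pile 2 (size 88): 106 XOR 88 = 50
After XOR-ing pile 3 (size 60): 50 XOR 60 = 14
The Nim-value of this position is 14.

14


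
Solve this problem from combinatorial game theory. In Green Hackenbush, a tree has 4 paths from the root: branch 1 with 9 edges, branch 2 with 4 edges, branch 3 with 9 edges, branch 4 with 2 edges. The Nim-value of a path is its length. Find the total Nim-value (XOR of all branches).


The tree has 4 branches from the ground vertex.
In Green Hackenbush, the Nim-value of a simple path of length k is k.
Branch 1: length 9, Nim-value = 9
Branch 2: length 4, Nim-value = 4
Branch 3: length 9, Nim-value = 9
Branch 4: length 2, Nim-value = 2
Total Nim-value = XOR of all branch values:
0 XOR 9 = 9
9 XOR 4 = 13
13 XOR 9 = 4
4 XOR 2 = 6
Nim-value of the tree = 6

6


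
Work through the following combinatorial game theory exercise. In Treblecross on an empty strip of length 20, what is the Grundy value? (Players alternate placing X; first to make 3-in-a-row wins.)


Treblecross: place X on empty cells; 3-in-a-row wins.
Playing within two cells of an existing X lets the opponent win at once, so sensible play treats the cells i-2..i+2 around each X as dead. The player left with no safe cell loses, so this is a normal-play take-away game on strips of safe cells.
Placing X at cell i (0-indexed) of a strip of k safe cells leaves independent strips of sizes max(0, i-2) and max(0, k-i-3). Hence G(k) = mex{ G(max(0,i-2)) XOR G(max(0,k-i-3)) : 0 <= i < k }, with G(0) = 0.
G(1): splits (0,0):0^0=0 -> mex({0}) = 1
G(2): splits (0,0):0^0=0 -> mex({0}) = 1
G(3): splits (0,0):0^0=0 -> mex({0}) = 1
G(4): splits (0,1):0^1=1 (0,0):0^0=0 -> mex({0, 1}) = 2
G(5): splits (0,2):0^1=1 (0,1):0^1=1 (0,0):0^0=0 -> mex({0, 1}) = 2
G(6) = mex({1}) = 0
G(7) = mex({0, 1, 2}) = 3
G(8) = mex({0, 1, 2}) = 3
G(9) = mex({0, 2}) = 1
G(10) = mex({0, 2, 3}) = 1
G(11) = mex({0, 3}) = 1
G(12) = mex({1, 3}) = 0
G(13) = mex({0, 1, 2, 3}) = 4
G(14) = mex({0, 1, 2}) = 3
G(15) = mex({0, 1, 2}) = 3
G(16) = mex({0, 1, 2, 4}) = 3
G(17) = mex({0, 1, 3, 4}) = 2
G(18) = mex({0, 1, 3, 4}) = 2
G(19) = mex({0, 1, 3, 5}) = 2
G(20) = mex({0, 1, 2, 3, 5}) = 4
Therefore G(20) = 4.

4


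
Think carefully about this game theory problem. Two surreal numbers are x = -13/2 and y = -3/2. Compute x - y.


x = -13/2, y = -3/2
Converting to common denominator: 2
x = -13/2, y = -3/2
x - y = -13/2 - -3/2 = -5

-5


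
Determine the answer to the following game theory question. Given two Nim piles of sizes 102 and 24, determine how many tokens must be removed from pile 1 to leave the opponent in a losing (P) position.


Piles: 102 and 24
Current XOR: 102 XOR 24 = 126 (non-zero, so this is an N-position).
To make the XOR zero, we need to find a move that balances the piles.
For pile 1 (size 102): target = 102 XOR 126 = 24
We reduce pile 1 from 102 to 24.
Tokens removed: 102 - 24 = 78
Verification: 24 XOR 24 = 0

78


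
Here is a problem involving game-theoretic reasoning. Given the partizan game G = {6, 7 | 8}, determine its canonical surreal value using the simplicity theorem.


Left options: {6, 7}, max = 7
Right options: {8}, min = 8
All options are numbers and max(Left) < min(Right), so by the simplicity theorem the value is the simplest (earliest-born) number strictly between 7 and 8.
No integer lies strictly between 7 and 8, so the value is the dyadic rational m/2^k in the interval with the smallest k (then m odd); search k = 1, 2, ...:
Denominator 2: 15/2 lies strictly between 7 and 8 -- found.
The simplest number in the interval is 15/2.
Game value = 15/2

15/2


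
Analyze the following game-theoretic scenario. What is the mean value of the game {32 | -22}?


Game = {32 | -22}, a switch {a | b} with numbers a > b.
Its thermograph has left wall a - t and right wall b + t, which meet at t = (a - b)/2, where both equal (a + b)/2. So the mast (mean value) is at (a + b)/2.
Mean = (32 + (-22))/2 = 10/2 = 5

5


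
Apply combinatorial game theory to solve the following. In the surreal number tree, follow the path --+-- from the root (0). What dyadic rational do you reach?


Sign expansion: --+--
Rule: track bounds (lo, hi), initially (-inf, +inf). On '+', the current value becomes lo and we move to the simplest number in (value, hi): value + 1 if hi = +inf, otherwise the midpoint (value + hi)/2. On '-', the current value becomes hi and we move to value - 1 if lo = -inf, otherwise the midpoint (lo + value)/2.
Start at 0.
Step 1: sign = -, move left. Bounds: (-inf, 0). Value = -1
Step 2: sign = -, move left. Bounds: (-inf, -1). Value = -2
Step 3: sign = +, move right. Bounds: (-2, -1). Value = -3/2
Step 4: sign = -, move left. Bounds: (-2, -3/2). Value = -7/4
Step 5: sign = -, move left. Bounds: (-2, -7/4). Value = -15/8
The surreal number with sign expansion --+-- is -15/8.

-15/8


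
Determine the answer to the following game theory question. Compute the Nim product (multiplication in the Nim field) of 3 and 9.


Nim multiplication is bilinear over XOR: (u XOR v) * w = (u*w) XOR (v*w).
So we split each operand into its bit components and XOR the pairwise Nim products.
3 = 1 + 2 (as XOR of powers of 2).
9 = 1 + 8 (as XOR of powers of 2).
Using the standard Nim-product table on single bits:
  2*2 = 3,   2*4 = 8,   2*8 = 12,
  4*4 = 6,   4*8 = 11,  8*8 = 13,
and  1*x = x (identity), k*l = l*k (commutative).
Pairwise Nim products:
  1 * 1 = 1
  1 * 8 = 8
  2 * 1 = 2
  2 * 8 = 12
XOR them: 1 XOR 8 XOR 2 XOR 12 = 7.
Result: 3 * 9 = 7 (in Nim).

7


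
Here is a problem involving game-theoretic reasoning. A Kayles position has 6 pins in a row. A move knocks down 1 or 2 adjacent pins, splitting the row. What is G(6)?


Kayles: a move removes 1 or 2 adjacent pins from a contiguous row.
Removing pins from a row of k leaves two independent rows (a, b) with a + b = k - 1 (one pin) or a + b = k - 2 (two pins); an end removal gives a = 0.
By Sprague-Grundy, G(k) = mex{ G(a) XOR G(b) } over all these splits. G(0) = 0.
G(1): splits (0,0):0^0=0 -> mex({0}) = 1
G(2): splits (0,1):0^1=1 (0,0):0^0=0 -> mex({0, 1}) = 2
G(3): splits (0,2):0^2=2 (1,1):1^1=0 (0,1):0^1=1 -> mex({0, 1, 2}) = 3
G(4): splits (0,3):0^3=3 (1,2):1^2=3 (0,2):0^2=2 (1,1):1^1=0 -> mex({0, 2, 3}) = 1
G(5): splits (0,4):0^1=1 (1,3):1^3=2 (2,2):2^2=0 (0,3):0^3=3 (1,2):1^2=3 -> mex({0, 1, 2, 3}) = 4
G(6) = mex({0, 1, 2, 4}) = 3
Therefore G(6) = 3.

3


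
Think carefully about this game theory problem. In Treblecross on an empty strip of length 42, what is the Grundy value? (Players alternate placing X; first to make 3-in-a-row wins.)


Treblecross: place X on empty cells; 3-in-a-row wins.
Playing within two cells of an existing X lets the opponent win at once, so sensible play treats the cells i-2..i+2 around each X as dead. The player left with no safe cell loses, so this is a normal-play take-away game on strips of safe cells.
Placing X at cell i (0-indexed) of a strip of k safe cells leaves independent strips of sizes max(0, i-2) and max(0, k-i-3). Hence G(k) = mex{ G(max(0,i-2)) XOR G(max(0,k-i-3)) : 0 <= i < k }, with G(0) = 0.
G(1): splits (0,0):0^0=0 -> mex({0}) = 1
G(2): splits (0,0):0^0=0 -> mex({0}) = 1
G(3): splits (0,0):0^0=0 -> mex({0}) = 1
G(4): splits (0,1):0^1=1 (0,0):0^0=0 -> mex({0, 1}) = 2
G(5): splits (0,2):0^1=1 (0,1):0^1=1 (0,0):0^0=0 -> mex({0, 1}) = 2
G(6) = mex({1}) = 0
G(7) = mex({0, 1, 2}) = 3
G(8) = mex({0, 1, 2}) = 3
G(9) = mex({0, 2}) = 1
G(10) = mex({0, 2, 3}) = 1
G(11) = mex({0, 3}) = 1
G(12) = mex({1, 3}) = 0
G(13) = mex({0, 1, 2, 3}) = 4
G(14) = mex({0, 1, 2}) = 3
G(15) = mex({0, 1, 2}) = 3
G(16) = mex({0, 1, 2, 4}) = 3
G(17) = mex({0, 1, 3, 4}) = 2
G(18) = mex({0, 1, 3, 4}) = 2
G(19) = mex({0, 1, 3, 5}) = 2
G(20) = mex({0, 1, 2, 3, 5}) = 4
G(21) = mex({0, 1, 2, 3, 5}) = 4
G(22) = mex({1, 2, 6}) = 0
G(23) = mex({0, 1, 2, 3, 4, 6}) = 5
G(24) = mex({0, 1, 2, 3, 4}) = 5
G(25) = mex({0, 1, 3, 4, 7}) = 2
G(26) = mex({0, 1, 3, 4, 5, 7}) = 2
G(27) = mex({0, 1, 3, 5}) = 2
G(28) = mex({0, 1, 2, 5}) = 3
G(29) = mex({0, 1, 2, 4, 5, 6}) = 3
G(30) = mex({1, 2, 4, 6}) = 0
G(31) = mex({0, 1, 2, 3, 4, 6}) = 5
G(32) = mex({1, 2, 3, 4, 7}) = 0
G(33) = mex({0, 3, 7}) = 1
G(34) = mex({0, 2, 3, 5, 7}) = 1
G(35) = mex({0, 2, 3, 5, 6}) = 1
G(36) = mex({0, 1, 2, 5, 6}) = 3
G(37) = mex({0, 1, 2, 4, 5, 6}) = 3
G(38) = mex({0, 1, 2, 4}) = 3
G(39) = mex({0, 1, 2, 3, 4, 7}) = 5
G(40) = mex({0, 1, 2, 3, 4, 5, 7}) = 6
G(41) = mex({0, 1, 2, 3, 5, 7}) = 4
G(42) = mex({0, 1, 2, 3, 5, 6, 7}) = 4
Therefore G(42) = 4.

4


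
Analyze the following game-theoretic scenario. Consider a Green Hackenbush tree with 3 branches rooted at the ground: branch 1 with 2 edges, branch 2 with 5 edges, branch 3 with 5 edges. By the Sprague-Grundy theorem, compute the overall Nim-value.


The tree has 3 branches from the ground vertex.
In Green Hackenbush, the Nim-value of a simple path of length k is k.
Branch 1: length 2, Nim-value = 2
Branch 2: length 5, Nim-value = 5
Branch 3: length 5, Nim-value = 5
Total Nim-value = XOR of all branch values:
0 XOR 2 = 2
2 XOR 5 = 7
7 XOR 5 = 2
Nim-value of the tree = 2

2


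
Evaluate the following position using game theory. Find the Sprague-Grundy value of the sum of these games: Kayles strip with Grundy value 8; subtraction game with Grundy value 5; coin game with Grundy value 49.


By the Sprague-Grundy theorem, the Grundy value of a sum of games is the XOR of individual Grundy values.
Kayles strip: Grundy value = 8. Running XOR: 0 XOR 8 = 8
subtraction game: Grundy value = 5. Running XOR: 8 XOR 5 = 13
coin game: Grundy value = 49. Running XOR: 13 XOR 49 = 60
The combined Grundy value is 60.

60


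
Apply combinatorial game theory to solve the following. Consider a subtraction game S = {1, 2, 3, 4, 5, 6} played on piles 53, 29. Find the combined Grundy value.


Subtraction set: {1, 2, 3, 4, 5, 6}
For this subtraction set, G(n) = n mod 7 (period = max + 1 = 7).
Pile 1 (size 53): G(53) = 53 mod 7 = 4
Pile 2 (size 29): G(29) = 29 mod 7 = 1
Total Grundy value = XOR of all: 4 XOR 1 = 5

5


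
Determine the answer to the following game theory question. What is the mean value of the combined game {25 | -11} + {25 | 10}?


G1 = {25 | -11}, G2 = {25 | 10}
Each is a switch {a | b} with numbers a > b; its mean value is (a + b)/2, and mean value is additive over game sums: m(G1 + G2) = m(G1) + m(G2).
Mean of G1 = (25 + (-11))/2 = 14/2 = 7
Mean of G2 = (25 + (10))/2 = 35/2 = 35/2
Mean of G1 + G2 = 7 + 35/2 = 49/2

49/2


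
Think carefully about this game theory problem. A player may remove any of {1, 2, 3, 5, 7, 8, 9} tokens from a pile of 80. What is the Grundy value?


The subtraction set is S = {1, 2, 3, 5, 7, 8, 9}.
G(k) = mex{ G(k - s) : s in S, s <= k }. We compute iteratively: G(0) = 0.
G(1) = mex({0}) = 1
G(2) = mex({0, 1}) = 2
G(3) = mex({0, 1, 2}) = 3
G(4) = mex({1, 2, 3}) = 0
G(5) = mex({0, 2, 3}) = 1
G(6) = mex({0, 1, 3}) = 2
G(7) = mex({0, 1, 2}) = 3
G(8) = mex({0, 1, 2, 3}) = 4
G(9) = mex({0, 1, 2, 3, 4}) = 5
G(10) = mex({1, 2, 3, 4, 5}) = 0
G(11) = mex({0, 2, 3, 4, 5}) = 1
G(12) = mex({0, 1, 3, 5}) = 2
G(13) = mex({0, 1, 2, 4}) = 3
G(14) = mex({1, 2, 3, 5}) = 0
G(15) = mex({0, 2, 3, 4}) = 1
G(16) = mex({0, 1, 3, 4, 5}) = 2
G(17) = mex({0, 1, 2, 4, 5}) = 3
G(18) = mex({0, 1, 2, 3, 5}) = 4
Observe that G(10)..G(18) = 0, 1, 2, 3, 0, 1, 2, 3, 4 repeats G(0)..G(8) = 0, 1, 2, 3, 0, 1, 2, 3, 4.
For k >= max(S) = 9, G(k) is determined by the previous 9 values G(k-9)..G(k-1); a window of 9 consecutive values has recurred shifted by 10, so by induction G(k + 10) = G(k) for all k >= 0: the sequence is periodic from the start with period 10.
One period: G(0..9) = 0, 1, 2, 3, 0, 1, 2, 3, 4, 5.
80 mod 10 = 0, so G(80) = G(0) = 0.

0


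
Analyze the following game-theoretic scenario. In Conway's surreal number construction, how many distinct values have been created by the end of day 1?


Day 0: {|} = 0 is born. Count = 1.
Day n: the number of surreal numbers born by day n is 2^(n+1) - 1.
By day 0: 2^1 - 1 = 1
By day 1: 2^2 - 1 = 3
By day 1: 3 surreal numbers.

3


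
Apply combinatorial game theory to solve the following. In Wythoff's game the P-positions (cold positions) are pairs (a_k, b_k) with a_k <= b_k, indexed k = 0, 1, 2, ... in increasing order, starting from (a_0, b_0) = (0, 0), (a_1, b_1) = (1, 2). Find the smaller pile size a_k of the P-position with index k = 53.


By Wythoff's theorem, a_k = floor(k * phi) and b_k = floor(k * phi^2) = a_k + k, where phi = (1 + sqrt(5))/2 is the golden ratio.
phi = (1 + sqrt(5))/2 = 1.618034
k = 53
k * phi = 53 * 1.618034 = 85.755801
a_53 = floor(k * phi) = 85

85


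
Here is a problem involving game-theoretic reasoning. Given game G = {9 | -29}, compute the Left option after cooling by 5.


Original game: {9 | -29} (a switch {a | b} with a > b).
Cooling by t (for t below the temperature (a - b)/2 = 19) taxes each move by t: {a | b} cooled by t is {a - t | b + t}.
Cooling amount: t = 5
Cooled Left option: 9 - 5 = 4
Cooled Right option: -29 + 5 = -24
Cooled game: {4 | -24}
Left option = 4

4


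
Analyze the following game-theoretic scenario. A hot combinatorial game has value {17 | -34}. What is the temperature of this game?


The game is {17 | -34}, a switch {a | b} with numbers a > b.
Cooling {a | b} by t gives {a - t | b + t}, which stops being hot when a - t = b + t, i.e. at t = (a - b)/2. So the temperature of a switch is (a - b)/2.
Temperature = (Left option - Right option) / 2
= (17 - (-34)) / 2
= 51 / 2
= 51/2

51/2


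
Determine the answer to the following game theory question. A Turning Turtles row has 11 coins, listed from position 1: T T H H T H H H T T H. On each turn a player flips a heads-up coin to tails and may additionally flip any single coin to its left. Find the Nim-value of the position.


Coins: T T H H T H H H T T H
Key fact: a single head at position k behaves exactly like a Nim heap of size k (turning it to T and optionally flipping a coin at j < k corresponds to moving the heap from k to j, or to 0), and heads combine as a disjunctive sum (two heads at the same place would cancel, matching j XOR j = 0). So the Nim-value is the XOR of the 1-indexed positions of the heads.
Face-up positions (1-indexed): [3, 4, 6, 7, 8, 11]
XOR 0 with 3: 0 XOR 3 = 3
XOR 3 with 4: 3 XOR 4 = 7
XOR 7 with 6: 7 XOR 6 = 1
XOR 1 with 7: 1 XOR 7 = 6
XOR 6 with 8: 6 XOR 8 = 14
XOR 14 with 11: 14 XOR 11 = 5
Nim-value = 5

5


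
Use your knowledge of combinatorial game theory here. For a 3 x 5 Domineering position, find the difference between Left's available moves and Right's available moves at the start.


Board is 3 x 5 (rows x cols).
Left (vertical) placements: (rows-1) * cols = 2 * 5 = 10
Right (horizontal) placements: rows * (cols-1) = 3 * 4 = 12
Advantage = Left - Right = 10 - 12 = -2

-2


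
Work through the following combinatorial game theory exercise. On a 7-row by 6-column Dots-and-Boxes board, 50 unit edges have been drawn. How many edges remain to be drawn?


Grid: 7 x 6 boxes, i.e. 8 rows and 7 columns of dots.
Horizontal edges: (rows + 1) * cols = 8 * 6 = 48
Vertical edges: rows * (cols + 1) = 7 * 7 = 49
Total edges: 48 + 49 = 97
Edges drawn: 50
Remaining: 97 - 50 = 47

47


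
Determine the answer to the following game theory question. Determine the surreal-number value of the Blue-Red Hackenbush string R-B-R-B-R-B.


Edges (from ground): R-B-R-B-R-B
By Berlekamp's sign-expansion rule, a Blue-Red Hackenbush stalk has the value of the surreal number whose sign sequence is the edge sequence with B -> + and R -> -.
Sign sequence: -+-+-+
Trace the sign expansion in the surreal number tree, starting from 0:
Edge 1: R (sign -) -> bounds (-inf, 0), value = -1
Edge 2: B (sign +) -> bounds (-1, 0), value = -1/2
Edge 3: R (sign -) -> bounds (-1, -1/2), value = -3/4
Edge 4: B (sign +) -> bounds (-3/4, -1/2), value = -5/8
Edge 5: R (sign -) -> bounds (-3/4, -5/8), value = -11/16
Edge 6: B (sign +) -> bounds (-11/16, -5/8), value = -21/32
Game value = -21/32

-21/32


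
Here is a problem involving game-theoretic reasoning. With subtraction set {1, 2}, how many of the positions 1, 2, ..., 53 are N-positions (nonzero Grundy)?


Subtraction set S = {1, 2}, so G(n) = n mod 3.
G(n) = 0 when n is a multiple of 3.
Multiples of 3 in [1, 53]: 17
N-positions (nonzero Grundy) = 53 - 17 = 36

36


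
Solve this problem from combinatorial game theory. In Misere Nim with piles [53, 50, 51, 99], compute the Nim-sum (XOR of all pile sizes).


We need the XOR (exclusive or) of all pile sizes.
After XOR-ing pile 1 (size 53): 0 XOR 53 = 53
After XOR-ing pile 2 (size 50): 53 XOR 50 = 7
After XOR-ing pile 3 (size 51): 7 XOR 51 = 52
After XOR-ing pile 4 (size 99): 52 XOR 99 = 87
The Nim-value of this position is 87.

87


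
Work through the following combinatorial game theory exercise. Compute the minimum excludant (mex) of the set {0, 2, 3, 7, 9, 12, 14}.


Set = {0, 2, 3, 7, 9, 12, 14}
0 is in the set.
1 is NOT in the set. This is the mex.
mex = 1

1


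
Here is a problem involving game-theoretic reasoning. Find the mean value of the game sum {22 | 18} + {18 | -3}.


G1 = {22 | 18}, G2 = {18 | -3}
Each is a switch {a | b} with numbers a > b; its mean value is (a + b)/2, and mean value is additive over game sums: m(G1 + G2) = m(G1) + m(G2).
Mean of G1 = (22 + (18))/2 = 40/2 = 20
Mean of G2 = (18 + (-3))/2 = 15/2 = 15/2
Mean of G1 + G2 = 20 + 15/2 = 55/2

55/2


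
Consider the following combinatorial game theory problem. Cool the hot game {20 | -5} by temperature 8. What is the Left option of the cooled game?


Original game: {20 | -5} (a switch {a | b} with a > b).
Cooling by t (for t below the temperature (a - b)/2 = 25/2) taxes each move by t: {a | b} cooled by t is {a - t | b + t}.
Cooling amount: t = 8
Cooled Left option: 20 - 8 = 12
Cooled Right option: -5 + 8 = 3
Cooled game: {12 | 3}
Left option = 12

12


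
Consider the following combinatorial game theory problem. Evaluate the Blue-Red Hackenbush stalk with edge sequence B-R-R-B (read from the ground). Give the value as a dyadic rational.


Edges (from ground): B-R-R-B
By Berlekamp's sign-expansion rule, a Blue-Red Hackenbush stalk has the value of the surreal number whose sign sequence is the edge sequence with B -> + and R -> -.
Sign sequence: +--+
Trace the sign expansion in the surreal number tree, starting from 0:
Edge 1: B (sign +) -> bounds (0, +inf), value = 1
Edge 2: R (sign -) -> bounds (0, 1), value = 1/2
Edge 3: R (sign -) -> bounds (0, 1/2), value = 1/4
Edge 4: B (sign +) -> bounds (1/4, 1/2), value = 3/8
Game value = 3/8

3/8


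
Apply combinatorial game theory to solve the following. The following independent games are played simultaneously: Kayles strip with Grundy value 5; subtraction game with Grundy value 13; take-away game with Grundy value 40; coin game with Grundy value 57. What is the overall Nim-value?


By the Sprague-Grundy theorem, the Grundy value of a sum of games is the XOR of individual Grundy values.
Kayles strip: Grundy value = 5. Running XOR: 0 XOR 5 = 5
subtraction game: Grundy value = 13. Running XOR: 5 XOR 13 = 8
take-away game: Grundy value = 40. Running XOR: 8 XOR 40 = 32
coin game: Grundy value = 57. Running XOR: 32 XOR 57 = 25
The combined Grundy value is 25.

25


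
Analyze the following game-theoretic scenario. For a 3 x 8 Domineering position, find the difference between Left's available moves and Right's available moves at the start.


Board is 3 x 8 (rows x cols).
Left (vertical) placements: (rows-1) * cols = 2 * 8 = 16
Right (horizontal) placements: rows * (cols-1) = 3 * 7 = 21
Advantage = Left - Right = 16 - 21 = -5

-5


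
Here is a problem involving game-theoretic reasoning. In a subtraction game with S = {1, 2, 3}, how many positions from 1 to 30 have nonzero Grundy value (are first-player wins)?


Subtraction set S = {1, 2, 3}, so G(n) = n mod 4.
G(n) = 0 when n is a multiple of 4.
Multiples of 4 in [1, 30]: 7
N-positions (nonzero Grundy) = 30 - 7 = 23

23


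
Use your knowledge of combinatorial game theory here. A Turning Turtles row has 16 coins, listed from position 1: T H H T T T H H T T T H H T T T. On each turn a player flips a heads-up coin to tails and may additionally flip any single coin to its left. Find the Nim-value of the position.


Coins: T H H T T T H H T T T H H T T T
Key fact: a single head at position k behaves exactly like a Nim heap of size k (turning it to T and optionally flipping a coin at j < k corresponds to moving the heap from k to j, or to 0), and heads combine as a disjunctive sum (two heads at the same place would cancel, matching j XOR j = 0). So the Nim-value is the XOR of the 1-indexed positions of the heads.
Face-up positions (1-indexed): [2, 3, 7, 8, 12, 13]
XOR 0 with 2: 0 XOR 2 = 2
XOR 2 with 3: 2 XOR 3 = 1
XOR 1 with 7: 1 XOR 7 = 6
XOR 6 with 8: 6 XOR 8 = 14
XOR 14 with 12: 14 XOR 12 = 2
XOR 2 with 13: 2 XOR 13 = 15
Nim-value = 15

15


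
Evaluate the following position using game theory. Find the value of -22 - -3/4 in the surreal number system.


x = -22, y = -3/4
Converting to common denominator: 4
x = -88/4, y = -3/4
x - y = -22 - -3/4 = -85/4

-85/4


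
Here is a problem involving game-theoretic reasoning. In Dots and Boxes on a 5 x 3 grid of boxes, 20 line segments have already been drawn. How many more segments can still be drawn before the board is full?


Grid: 5 x 3 boxes, i.e. 6 rows and 4 columns of dots.
Horizontal edges: (rows + 1) * cols = 6 * 3 = 18
Vertical edges: rows * (cols + 1) = 5 * 4 = 20
Total edges: 18 + 20 = 38
Edges drawn: 20
Remaining: 38 - 20 = 18

18


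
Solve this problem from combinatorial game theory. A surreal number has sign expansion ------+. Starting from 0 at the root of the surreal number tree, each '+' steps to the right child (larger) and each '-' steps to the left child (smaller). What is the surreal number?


Sign expansion: ------+
Rule: track bounds (lo, hi), initially (-inf, +inf). On '+', the current value becomes lo and we move to the simplest number in (value, hi): value + 1 if hi = +inf, otherwise the midpoint (value + hi)/2. On '-', the current value becomes hi and we move to value - 1 if lo = -inf, otherwise the midpoint (lo + value)/2.
Start at 0.
Step 1: sign = -, move left. Bounds: (-inf, 0). Value = -1
Step 2: sign = -, move left. Bounds: (-inf, -1). Value = -2
Step 3: sign = -, move left. Bounds: (-inf, -2). Value = -3
Step 4: sign = -, move left. Bounds: (-inf, -3). Value = -4
Step 5: sign = -, move left. Bounds: (-inf, -4). Value = -5
Step 6: sign = -, move left. Bounds: (-inf, -5). Value = -6
Step 7: sign = +, move right. Bounds: (-6, -5). Value = -11/2
The surreal number with sign expansion ------+ is -11/2.

-11/2


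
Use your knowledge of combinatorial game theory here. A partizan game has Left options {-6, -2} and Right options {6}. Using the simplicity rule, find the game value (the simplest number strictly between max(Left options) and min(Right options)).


Left options: {-6, -2}, max = -2
Right options: {6}, min = 6
All options are numbers and max(Left) < min(Right), so by the simplicity theorem the value is the simplest (earliest-born) number strictly between -2 and 6.
Integers -1 through 5 all lie strictly between -2 and 6.
Among integers, the simplest (lowest birthday = smallest |n|; 0 is born on day 0, +-n on day n) is 0.
No non-integer in the interval can be simpler: if x is a non-integer in the interval, then floor(x) or ceil(x) also lies in the interval (the interval contains an integer), and both are proper prefixes of x's sign expansion, i.e. born earlier. So the game value is 0.
Game value = 0

0


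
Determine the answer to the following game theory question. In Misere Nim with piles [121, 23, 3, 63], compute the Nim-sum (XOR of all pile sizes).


We need the XOR (exclusive or) of all pile sizes.
After XOR-ing pile 1 (size 121): 0 XOR 121 = 121
After XOR-ing pile 2 (size 23): 121 XOR 23 = 110
After XOR-ing pile 3 (size 3): 110 XOR 3 = 109
After XOR-ing pile 4 (size 63): 109 XOR 63 = 82
The Nim-value of this position is 82.

82


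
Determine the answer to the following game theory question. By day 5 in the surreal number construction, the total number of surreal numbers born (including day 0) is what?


Day 0: {|} = 0 is born. Count = 1.
Day n: the number of surreal numbers born by day n is 2^(n+1) - 1.
By day 0: 2^1 - 1 = 1
By day 1: 2^2 - 1 = 3
By day 2: 2^3 - 1 = 7
By day 3: 2^4 - 1 = 15
By day 4: 2^5 - 1 = 31
By day 5: 2^6 - 1 = 63
By day 5: 63 surreal numbers.

63


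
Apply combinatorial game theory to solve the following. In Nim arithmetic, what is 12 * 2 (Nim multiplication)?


Nim multiplication is bilinear over XOR: (u XOR v) * w = (u*w) XOR (v*w).
So we split each operand into its bit components and XOR the pairwise Nim products.
12 = 4 + 8 (as XOR of powers of 2).
2 = 2 (as XOR of powers of 2).
Using the standard Nim-product table on single bits:
  2*2 = 3,   2*4 = 8,   2*8 = 12,
  4*4 = 6,   4*8 = 11,  8*8 = 13,
and  1*x = x (identity), k*l = l*k (commutative).
Pairwise Nim products:
  4 * 2 = 8
  8 * 2 = 12
XOR them: 8 XOR 12 = 4.
Result: 12 * 2 = 4 (in Nim).

4


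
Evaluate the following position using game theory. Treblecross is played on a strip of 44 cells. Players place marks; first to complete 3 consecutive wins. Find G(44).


Treblecross: place X on empty cells; 3-in-a-row wins.
Playing within two cells of an existing X lets the opponent win at once, so sensible play treats the cells i-2..i+2 around each X as dead. The player left with no safe cell loses, so this is a normal-play take-away game on strips of safe cells.
Placing X at cell i (0-indexed) of a strip of k safe cells leaves independent strips of sizes max(0, i-2) and max(0, k-i-3). Hence G(k) = mex{ G(max(0,i-2)) XOR G(max(0,k-i-3)) : 0 <= i < k }, with G(0) = 0.
G(1): splits (0,0):0^0=0 -> mex({0}) = 1
G(2): splits (0,0):0^0=0 -> mex({0}) = 1
G(3): splits (0,0):0^0=0 -> mex({0}) = 1
G(4): splits (0,1):0^1=1 (0,0):0^0=0 -> mex({0, 1}) = 2
G(5): splits (0,2):0^1=1 (0,1):0^1=1 (0,0):0^0=0 -> mex({0, 1}) = 2
G(6) = mex({1}) = 0
G(7) = mex({0, 1, 2}) = 3
G(8) = mex({0, 1, 2}) = 3
G(9) = mex({0, 2}) = 1
G(10) = mex({0, 2, 3}) = 1
G(11) = mex({0, 3}) = 1
G(12) = mex({1, 3}) = 0
G(13) = mex({0, 1, 2, 3}) = 4
G(14) = mex({0, 1, 2}) = 3
G(15) = mex({0, 1, 2}) = 3
G(16) = mex({0, 1, 2, 4}) = 3
G(17) = mex({0, 1, 3, 4}) = 2
G(18) = mex({0, 1, 3, 4}) = 2
G(19) = mex({0, 1, 3, 5}) = 2
G(20) = mex({0, 1, 2, 3, 5}) = 4
G(21) = mex({0, 1, 2, 3, 5}) = 4
G(22) = mex({1, 2, 6}) = 0
G(23) = mex({0, 1, 2, 3, 4, 6}) = 5
G(24) = mex({0, 1, 2, 3, 4}) = 5
G(25) = mex({0, 1, 3, 4, 7}) = 2
G(26) = mex({0, 1, 3, 4, 5, 7}) = 2
G(27) = mex({0, 1, 3, 5}) = 2
G(28) = mex({0, 1, 2, 5}) = 3
G(29) = mex({0, 1, 2, 4, 5, 6}) = 3
G(30) = mex({1, 2, 4, 6}) = 0
G(31) = mex({0, 1, 2, 3, 4, 6}) = 5
G(32) = mex({1, 2, 3, 4, 7}) = 0
G(33) = mex({0, 3, 7}) = 1
G(34) = mex({0, 2, 3, 5, 7}) = 1
G(35) = mex({0, 2, 3, 5, 6}) = 1
G(36) = mex({0, 1, 2, 5, 6}) = 3
G(37) = mex({0, 1, 2, 4, 5, 6}) = 3
G(38) = mex({0, 1, 2, 4}) = 3
G(39) = mex({0, 1, 2, 3, 4, 7}) = 5
G(40) = mex({0, 1, 2, 3, 4, 5, 7}) = 6
G(41) = mex({0, 1, 2, 3, 5, 7}) = 4
G(42) = mex({0, 1, 2, 3, 5, 6, 7}) = 4
G(43) = mex({0, 2, 3, 5, 6}) = 1
G(44) = mex({1, 2, 3, 4, 5, 6}) = 0
Therefore G(44) = 0.

0


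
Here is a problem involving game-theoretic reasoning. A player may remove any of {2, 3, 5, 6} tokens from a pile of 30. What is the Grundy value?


The subtraction set is S = {2, 3, 5, 6}.
G(k) = mex{ G(k - s) : s in S, s <= k }. We compute iteratively: G(0) = 0.
G(1) = mex({}) = 0
G(2) = mex({0}) = 1
G(3) = mex({0}) = 1
G(4) = mex({0, 1}) = 2
G(5) = mex({0, 1}) = 2
G(6) = mex({0, 1, 2}) = 3
G(7) = mex({0, 1, 2}) = 3
G(8) = mex({1, 2, 3}) = 0
G(9) = mex({1, 2, 3}) = 0
G(10) = mex({0, 2, 3}) = 1
G(11) = mex({0, 2, 3}) = 1
G(12) = mex({0, 1, 3}) = 2
G(13) = mex({0, 1, 3}) = 2
Observe that G(8)..G(13) = 0, 0, 1, 1, 2, 2 repeats G(0)..G(5) = 0, 0, 1, 1, 2, 2.
For k >= max(S) = 6, G(k) is determined by the previous 6 values G(k-6)..G(k-1); a window of 6 consecutive values has recurred shifted by 8, so by induction G(k + 8) = G(k) for all k >= 0: the sequence is periodic from the start with period 8.
One period: G(0..7) = 0, 0, 1, 1, 2, 2, 3, 3.
30 mod 8 = 6, so G(30) = G(6) = 3.

3
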